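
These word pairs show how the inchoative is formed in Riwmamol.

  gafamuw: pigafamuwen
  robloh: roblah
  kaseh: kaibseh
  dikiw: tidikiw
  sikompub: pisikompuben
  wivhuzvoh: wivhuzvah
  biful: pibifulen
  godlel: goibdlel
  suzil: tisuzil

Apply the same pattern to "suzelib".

wivhuzvoh and kaseh both end in -h yet inflect differently (wivhuzvah, kaibseh), so the final letter is not what conditions the rule; the last vowel is.
"suzelib" has last vowel 'i'. The stems whose last vowel is 'i' (suzil → tisuzil, dikiw → tidikiw) add the prefix ti-.
The other patterns: stems whose last vowel is 'o' change the last vowel to 'a'; stems whose last vowel is 'u' add pi- … -en around the stem; stems whose last vowel is 'e' insert -ib- after the first vowel.
So suzelib → tisuzelib.

tisuzelib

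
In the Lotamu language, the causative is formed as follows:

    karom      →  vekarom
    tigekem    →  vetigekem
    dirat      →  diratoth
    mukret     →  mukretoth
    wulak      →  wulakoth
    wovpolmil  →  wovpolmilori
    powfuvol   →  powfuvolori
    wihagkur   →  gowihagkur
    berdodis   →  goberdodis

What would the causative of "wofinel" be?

wofinelori

tigekem and mukret both have last vowel 'e' yet inflect differently (vetigekem, mukretoth), so the last vowel is not what conditions the rule; the final letter is.
"wofinel" ends in -l. The stems ending in -l (wovpolmil → wovpolmilori, powfuvol → powfuvolori) add -ori.
The other patterns: stems ending in -m add the prefix ve-; stems ending in -k or -t add -oth; stems ending in -r or -s add the prefix go-.
So wofinel → wofinelori.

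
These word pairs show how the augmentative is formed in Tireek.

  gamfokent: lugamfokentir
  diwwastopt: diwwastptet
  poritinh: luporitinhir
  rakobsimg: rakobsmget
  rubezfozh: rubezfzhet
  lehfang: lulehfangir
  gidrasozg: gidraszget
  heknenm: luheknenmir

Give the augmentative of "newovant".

poritinh and rubezfozh both end in -h yet inflect differently (luporitinhir, rubezfzhet), so the final letter is not what conditions the rule; the second-to-last letter is.
"newovant" has second-to-last letter 'n'. The stems whose second-to-last letter is 'n' (lehfang → lulehfangir, poritinh → luporitinhir, gamfokent → lugamfokentir) add lu- … -ir around the stem.
The other pattern: stems whose second-to-last letter is 'm', 'p' or 'z' delete the last vowel and add -et.
So newovant → lunewovantir.

lunewovantir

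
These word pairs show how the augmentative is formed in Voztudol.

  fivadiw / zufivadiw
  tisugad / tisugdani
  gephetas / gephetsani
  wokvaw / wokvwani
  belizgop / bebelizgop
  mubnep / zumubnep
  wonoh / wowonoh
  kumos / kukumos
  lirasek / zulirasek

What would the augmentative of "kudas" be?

fivadiw and wokvaw both end in -w yet inflect differently (zufivadiw, wokvwani), so the final letter is not what conditions the rule; the last vowel is.
"kudas" has last vowel 'a'. The stems whose last vowel is 'a' (wokvaw → wokvwani, tisugad → tisugdani, gephetas → gephetsani) delete the last vowel and add -ani.
So kudas → kudsani.

kudsani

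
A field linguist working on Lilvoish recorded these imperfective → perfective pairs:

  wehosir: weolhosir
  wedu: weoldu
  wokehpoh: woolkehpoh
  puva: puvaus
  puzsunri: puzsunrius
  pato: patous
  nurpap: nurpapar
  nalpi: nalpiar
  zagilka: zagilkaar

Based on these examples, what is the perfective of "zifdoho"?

zifdohoar

"zifdoho" begins with z-. The one such stem in the data (zagilka → zagilkaar) adds -ar, so the same rule applies.
The other patterns: stems beginning with w- insert -ol- after the first vowel; stems beginning with p- add -us.
So zifdoho → zifdohoar.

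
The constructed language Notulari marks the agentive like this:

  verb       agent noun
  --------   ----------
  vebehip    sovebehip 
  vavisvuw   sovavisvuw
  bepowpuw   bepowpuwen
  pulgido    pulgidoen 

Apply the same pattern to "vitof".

sovitof

vavisvuw and bepowpuw both end in -w yet inflect differently (sovavisvuw, bepowpuwen), so the final letter is not what conditions the rule; the first letter is.
"vitof" begins with v-. The stems beginning with v- (vebehip → sovebehip, vavisvuw → sovavisvuw) add the prefix so-.
So vitof → sovitof.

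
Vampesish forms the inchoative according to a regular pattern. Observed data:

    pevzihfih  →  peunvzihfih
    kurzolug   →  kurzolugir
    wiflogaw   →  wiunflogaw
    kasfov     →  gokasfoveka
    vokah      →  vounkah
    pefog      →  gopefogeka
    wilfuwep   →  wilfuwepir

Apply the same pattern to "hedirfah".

pefog and kurzolug both end in -g yet inflect differently (gopefogeka, kurzolugir), so the final letter is not what conditions the rule; the last vowel is.
"hedirfah" has last vowel 'a'. The stems whose last vowel is 'a' (wiflogaw → wiunflogaw, vokah → vounkah) insert -un- after the first vowel.
So hedirfah → heundirfah.

heundirfah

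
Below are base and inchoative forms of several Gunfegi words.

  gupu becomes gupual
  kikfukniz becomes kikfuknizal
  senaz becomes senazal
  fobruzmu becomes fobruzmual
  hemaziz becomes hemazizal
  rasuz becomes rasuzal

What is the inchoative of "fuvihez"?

fuvihezal

Every pair shown (gupu → gupual, kikfukniz → kikfuknizal, senaz → senazal, …) follows the same rule: add -al.
So fuvihez → fuvihezal.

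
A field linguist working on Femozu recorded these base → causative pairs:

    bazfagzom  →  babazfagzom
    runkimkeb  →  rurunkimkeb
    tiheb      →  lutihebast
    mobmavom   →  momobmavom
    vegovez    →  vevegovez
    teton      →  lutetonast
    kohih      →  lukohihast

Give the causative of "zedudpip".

zezedudpip

tiheb and runkimkeb both end in -b yet inflect differently (lutihebast, rurunkimkeb), so the final letter is not what conditions the rule; the number of vowels is.
"zedudpip" has 3 vowels. The stems with 3 vowels (runkimkeb → rurunkimkeb, vegovez → vevegovez, bazfagzom → babazfagzom) repeat the first consonant+vowel as a prefix.
So zedudpip → zezedudpip.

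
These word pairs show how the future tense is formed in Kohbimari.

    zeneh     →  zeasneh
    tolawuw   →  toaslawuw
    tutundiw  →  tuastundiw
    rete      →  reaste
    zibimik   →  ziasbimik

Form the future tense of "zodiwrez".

Every pair shown (zeneh → zeasneh, tolawuw → toaslawuw, tutundiw → tuastundiw, …) follows the same rule: insert -as- after the first vowel.
So zodiwrez → zoasdiwrez.

zoasdiwrez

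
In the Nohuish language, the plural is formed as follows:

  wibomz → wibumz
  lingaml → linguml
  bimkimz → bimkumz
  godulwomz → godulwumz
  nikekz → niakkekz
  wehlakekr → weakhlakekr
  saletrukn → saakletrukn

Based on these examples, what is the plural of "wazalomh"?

wazalumh

wibomz and nikekz both end in -z yet inflect differently (wibumz, niakkekz), so the final letter is not what conditions the rule; the second-to-last letter is.
"wazalomh" has second-to-last letter 'm'. The stems whose second-to-last letter is 'm' (wibomz → wibumz, lingaml → linguml, bimkimz → bimkumz) change the last vowel to 'u'.
The other pattern: stems whose second-to-last letter is 'k' insert -ak- after the first vowel.
So wazalomh → wazalumh.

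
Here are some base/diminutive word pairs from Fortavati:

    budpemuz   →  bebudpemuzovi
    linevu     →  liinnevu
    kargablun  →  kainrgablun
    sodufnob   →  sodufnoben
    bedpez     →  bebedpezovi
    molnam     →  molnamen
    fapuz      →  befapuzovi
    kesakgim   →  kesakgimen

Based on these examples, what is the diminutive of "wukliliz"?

bewuklilizovi

budpemuz and kargablun both have last vowel 'u' yet inflect differently (bebudpemuzovi, kainrgablun), so the last vowel is not what conditions the rule; the final letter is.
"wukliliz" ends in -z. The stems ending in -z (budpemuz → bebudpemuzovi, fapuz → befapuzovi, bedpez → bebedpezovi) add be- … -ovi around the stem.
The other patterns: stems ending in -b or -m add -en; stems ending in -n or -u insert -in- after the first vowel.
So wukliliz → bewuklilizovi.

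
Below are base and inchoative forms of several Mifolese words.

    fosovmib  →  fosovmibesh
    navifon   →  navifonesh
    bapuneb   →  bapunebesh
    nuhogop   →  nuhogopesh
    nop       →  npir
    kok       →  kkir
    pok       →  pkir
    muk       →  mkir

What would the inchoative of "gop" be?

nuhogop and nop both end in -p yet inflect differently (nuhogopesh, npir), so the final letter is not what conditions the rule; the number of vowels is.
"gop" has 1 vowel. The stems with 1 vowel (nop → npir, kok → kkir, pok → pkir) delete the last vowel and add -ir.
The other pattern: stems with 3 vowels add -esh.
So gop → gpir.

gpir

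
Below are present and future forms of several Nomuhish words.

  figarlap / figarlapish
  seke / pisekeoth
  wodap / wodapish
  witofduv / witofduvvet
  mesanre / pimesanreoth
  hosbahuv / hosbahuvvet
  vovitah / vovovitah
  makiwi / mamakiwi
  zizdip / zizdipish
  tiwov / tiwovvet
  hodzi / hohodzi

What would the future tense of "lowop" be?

vovitah and figarlap both have last vowel 'a' yet inflect differently (vovovitah, figarlapish), so the last vowel is not what conditions the rule; the final letter is.
"lowop" ends in -p. The stems ending in -p (figarlap → figarlapish, zizdip → zizdipish, wodap → wodapish) add -ish.
So lowop → lowopish.

lowopish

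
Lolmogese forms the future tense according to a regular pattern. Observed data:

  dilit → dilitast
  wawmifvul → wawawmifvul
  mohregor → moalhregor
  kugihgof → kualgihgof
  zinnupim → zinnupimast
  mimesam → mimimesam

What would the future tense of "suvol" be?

sualvol

"suvol" has last vowel 'o'. The stems whose last vowel is 'o' (kugihgof → kualgihgof, mohregor → moalhregor) insert -al- after the first vowel.
The other patterns: stems whose last vowel is 'i' add -ast; stems whose last vowel is 'a' or 'u' repeat the first consonant+vowel as a prefix.
So suvol → sualvol.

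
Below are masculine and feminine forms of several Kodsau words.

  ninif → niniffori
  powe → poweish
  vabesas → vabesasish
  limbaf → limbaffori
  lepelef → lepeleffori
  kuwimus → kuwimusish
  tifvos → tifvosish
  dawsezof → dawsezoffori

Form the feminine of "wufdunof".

"wufdunof" ends in -f. The stems ending in -f (lepelef → lepeleffori, dawsezof → dawsezoffori, ninif → niniffori) double the final consonant and add -ori.
The other pattern: stems ending in -e or -s add -ish.
So wufdunof → wufdunoffori.

wufdunoffori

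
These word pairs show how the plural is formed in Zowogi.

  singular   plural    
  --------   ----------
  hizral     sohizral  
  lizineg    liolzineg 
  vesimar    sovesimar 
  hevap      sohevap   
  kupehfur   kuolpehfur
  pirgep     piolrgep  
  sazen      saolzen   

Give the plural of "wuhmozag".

sowuhmozag

hevap and pirgep both end in -p yet inflect differently (sohevap, piolrgep), so the final letter is not what conditions the rule; the last vowel is.
"wuhmozag" has last vowel 'a'. The stems whose last vowel is 'a' (hevap → sohevap, hizral → sohizral, vesimar → sovesimar) add the prefix so-.
The other pattern: stems whose last vowel is 'e' or 'u' insert -ol- after the first vowel.
So wuhmozag → sowuhmozag.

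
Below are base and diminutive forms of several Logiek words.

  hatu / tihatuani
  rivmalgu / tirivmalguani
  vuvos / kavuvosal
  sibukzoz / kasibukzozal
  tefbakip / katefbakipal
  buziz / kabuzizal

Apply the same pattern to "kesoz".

"kesoz" ends in -z. The stems ending in -z (sibukzoz → kasibukzozal, buziz → kabuzizal) add ka- … -al around the stem.
So kesoz → kakesozal.

kakesozal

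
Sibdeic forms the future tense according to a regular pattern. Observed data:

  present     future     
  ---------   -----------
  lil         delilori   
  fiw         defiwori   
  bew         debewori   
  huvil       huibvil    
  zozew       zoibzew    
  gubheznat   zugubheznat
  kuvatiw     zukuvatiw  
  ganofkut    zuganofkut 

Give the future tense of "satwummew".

lil and huvil both end in -l yet inflect differently (delilori, huibvil), so the final letter is not what conditions the rule; the number of vowels is.
"satwummew" has 3 vowels. The stems with 3 vowels (gubheznat → zugubheznat, kuvatiw → zukuvatiw, ganofkut → zuganofkut) add the prefix zu-.
So satwummew → zusatwummew.

zusatwummew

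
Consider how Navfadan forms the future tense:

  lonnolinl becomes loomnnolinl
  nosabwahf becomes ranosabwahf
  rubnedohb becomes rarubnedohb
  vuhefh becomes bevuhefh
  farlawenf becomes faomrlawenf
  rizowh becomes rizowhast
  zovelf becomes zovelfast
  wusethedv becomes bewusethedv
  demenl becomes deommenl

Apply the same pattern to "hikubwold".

farlawenf and zovelf both end in -f yet inflect differently (faomrlawenf, zovelfast), so the final letter is not what conditions the rule; the second-to-last letter is.
"hikubwold" has second-to-last letter 'l'. The one such stem in the data (zovelf → zovelfast) adds -ast, so the same rule applies.
The other patterns: stems whose second-to-last letter is 'n' insert -om- after the first vowel; stems whose second-to-last letter is 'h' add the prefix ra-; stems whose second-to-last letter is 'd' or 'f' add the prefix be-.
So hikubwold → hikubwoldast.

hikubwoldast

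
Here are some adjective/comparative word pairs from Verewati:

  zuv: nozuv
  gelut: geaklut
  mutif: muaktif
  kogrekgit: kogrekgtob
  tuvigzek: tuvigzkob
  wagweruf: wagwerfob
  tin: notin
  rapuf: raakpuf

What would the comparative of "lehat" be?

leakhat

rapuf and wagweruf both end in -f yet inflect differently (raakpuf, wagwerfob), so the final letter is not what conditions the rule; the number of vowels is.
"lehat" has 2 vowels. The stems with 2 vowels (gelut → geaklut, rapuf → raakpuf, mutif → muaktif) insert -ak- after the first vowel.
So lehat → leakhat.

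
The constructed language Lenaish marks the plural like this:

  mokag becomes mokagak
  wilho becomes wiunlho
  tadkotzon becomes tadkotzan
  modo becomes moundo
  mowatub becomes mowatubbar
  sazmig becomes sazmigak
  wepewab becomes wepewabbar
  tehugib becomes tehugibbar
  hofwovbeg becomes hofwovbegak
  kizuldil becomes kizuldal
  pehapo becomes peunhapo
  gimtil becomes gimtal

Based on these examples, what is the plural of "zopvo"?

zounpvo

"zopvo" ends in -o. The stems ending in -o (pehapo → peunhapo, modo → moundo, wilho → wiunlho) insert -un- after the first vowel.
The other patterns: stems ending in -g add -ak; stems ending in -b double the final consonant and add -ar; stems ending in -l or -n change the last vowel to 'a'.
So zopvo → zounpvo.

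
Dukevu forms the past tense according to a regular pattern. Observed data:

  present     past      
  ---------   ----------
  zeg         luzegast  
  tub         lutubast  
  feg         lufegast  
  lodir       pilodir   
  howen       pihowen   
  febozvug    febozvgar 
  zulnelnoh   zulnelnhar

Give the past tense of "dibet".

zeg and febozvug both end in -g yet inflect differently (luzegast, febozvgar), so the final letter is not what conditions the rule; the number of vowels is.
"dibet" has 2 vowels. The stems with 2 vowels (lodir → pilodir, howen → pihowen) add the prefix pi-.
So dibet → pidibet.

pidibet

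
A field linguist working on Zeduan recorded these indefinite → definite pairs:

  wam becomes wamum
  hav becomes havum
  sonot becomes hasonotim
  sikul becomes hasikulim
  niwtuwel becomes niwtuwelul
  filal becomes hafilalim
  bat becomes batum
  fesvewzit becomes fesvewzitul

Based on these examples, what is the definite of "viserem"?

viseremul

bat and sonot both end in -t yet inflect differently (batum, hasonotim), so the final letter is not what conditions the rule; the number of vowels is.
"viserem" has 3 vowels. The stems with 3 vowels (fesvewzit → fesvewzitul, niwtuwel → niwtuwelul) add -ul.
The other patterns: stems with 1 vowel add -um; stems with 2 vowels add ha- … -im around the stem.
So viserem → viseremul.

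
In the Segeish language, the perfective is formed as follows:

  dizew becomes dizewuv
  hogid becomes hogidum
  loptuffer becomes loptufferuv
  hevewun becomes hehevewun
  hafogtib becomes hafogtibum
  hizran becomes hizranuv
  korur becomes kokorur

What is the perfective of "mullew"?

mullewuv

hevewun and hizran both end in -n yet inflect differently (hehevewun, hizranuv), so the final letter is not what conditions the rule; the last vowel is.
"mullew" has last vowel 'e'. The stems whose last vowel is 'e' (dizew → dizewuv, loptuffer → loptufferuv) add -uv.
The other patterns: stems whose last vowel is 'i' add -um; stems whose last vowel is 'u' repeat the first consonant+vowel as a prefix.
So mullew → mullewuv.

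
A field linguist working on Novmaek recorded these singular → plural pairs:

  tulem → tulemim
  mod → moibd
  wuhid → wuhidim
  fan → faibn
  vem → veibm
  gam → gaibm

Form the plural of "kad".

kaibd

"kad" has 1 vowel. The stems with 1 vowel (fan → faibn, mod → moibd, gam → gaibm) insert -ib- after the first vowel.
The other pattern: stems with 2 vowels add -im.
So kad → kaibd.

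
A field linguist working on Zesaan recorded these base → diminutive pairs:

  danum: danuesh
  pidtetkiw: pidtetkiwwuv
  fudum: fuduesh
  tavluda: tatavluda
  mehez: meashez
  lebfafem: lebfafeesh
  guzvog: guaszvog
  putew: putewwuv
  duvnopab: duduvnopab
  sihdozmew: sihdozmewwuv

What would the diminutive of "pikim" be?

pikiesh

lebfafem and putew both have last vowel 'e' yet inflect differently (lebfafeesh, putewwuv), so the last vowel is not what conditions the rule; the final letter is.
"pikim" ends in -m. The stems ending in -m (fudum → fuduesh, lebfafem → lebfafeesh, danum → danuesh) drop the final letter and add -esh.
So pikim → pikiesh.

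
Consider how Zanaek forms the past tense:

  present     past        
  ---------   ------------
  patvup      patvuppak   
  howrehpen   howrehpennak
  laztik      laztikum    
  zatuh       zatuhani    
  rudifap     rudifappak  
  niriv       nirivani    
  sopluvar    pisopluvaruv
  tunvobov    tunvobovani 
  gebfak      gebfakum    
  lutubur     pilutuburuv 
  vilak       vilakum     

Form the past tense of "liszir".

pilisziruv

patvup and zatuh both have last vowel 'u' yet inflect differently (patvuppak, zatuhani), so the last vowel is not what conditions the rule; the final letter is.
"liszir" ends in -r. The stems ending in -r (lutubur → pilutuburuv, sopluvar → pisopluvaruv) add pi- … -uv around the stem.
The other patterns: stems ending in -n or -p double the final consonant and add -ak; stems ending in -h or -v add -ani; stems ending in -k add -um.
So liszir → pilisziruv.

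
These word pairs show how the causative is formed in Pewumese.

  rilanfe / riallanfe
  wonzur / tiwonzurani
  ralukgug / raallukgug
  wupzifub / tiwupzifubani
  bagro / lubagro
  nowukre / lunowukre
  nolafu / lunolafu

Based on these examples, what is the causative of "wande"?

rilanfe and nowukre both end in -e yet inflect differently (riallanfe, lunowukre), so the final letter is not what conditions the rule; the first letter is.
"wande" begins with w-. The stems beginning with w- (wonzur → tiwonzurani, wupzifub → tiwupzifubani) add ti- … -ani around the stem.
The other patterns: stems beginning with r- insert -al- after the first vowel; stems beginning with b- or n- add the prefix lu-.
So wande → tiwandeani.

tiwandeani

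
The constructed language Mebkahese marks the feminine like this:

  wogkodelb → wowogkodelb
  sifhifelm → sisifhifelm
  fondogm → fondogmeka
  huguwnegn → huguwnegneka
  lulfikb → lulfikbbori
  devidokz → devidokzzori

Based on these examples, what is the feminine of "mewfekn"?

sifhifelm and fondogm both end in -m yet inflect differently (sisifhifelm, fondogmeka), so the final letter is not what conditions the rule; the second-to-last letter is.
"mewfekn" has second-to-last letter 'k'. The stems whose second-to-last letter is 'k' (lulfikb → lulfikbbori, devidokz → devidokzzori) double the final consonant and add -ori.
So mewfekn → mewfeknnori.

mewfeknnori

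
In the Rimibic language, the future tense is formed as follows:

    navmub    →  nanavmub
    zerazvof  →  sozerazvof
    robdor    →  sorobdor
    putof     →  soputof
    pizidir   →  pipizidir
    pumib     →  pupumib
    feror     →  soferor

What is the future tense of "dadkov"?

feror and pizidir both end in -r yet inflect differently (soferor, pipizidir), so the final letter is not what conditions the rule; the last vowel is.
"dadkov" has last vowel 'o'. The stems whose last vowel is 'o' (zerazvof → sozerazvof, feror → soferor, putof → soputof) add the prefix so-.
So dadkov → sodadkov.

sodadkov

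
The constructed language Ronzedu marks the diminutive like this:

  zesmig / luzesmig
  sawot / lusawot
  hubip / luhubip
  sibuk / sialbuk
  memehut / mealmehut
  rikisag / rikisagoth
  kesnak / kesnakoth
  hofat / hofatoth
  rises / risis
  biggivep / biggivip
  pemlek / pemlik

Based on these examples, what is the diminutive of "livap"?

sawot and memehut both end in -t yet inflect differently (lusawot, mealmehut), so the final letter is not what conditions the rule; the last vowel is.
"livap" has last vowel 'a'. The stems whose last vowel is 'a' (rikisag → rikisagoth, kesnak → kesnakoth, hofat → hofatoth) add -oth.
The other patterns: stems whose last vowel is 'i' or 'o' add the prefix lu-; stems whose last vowel is 'u' insert -al- after the first vowel; stems whose last vowel is 'e' change the last vowel to 'i'.
So livap → livapoth.

livapoth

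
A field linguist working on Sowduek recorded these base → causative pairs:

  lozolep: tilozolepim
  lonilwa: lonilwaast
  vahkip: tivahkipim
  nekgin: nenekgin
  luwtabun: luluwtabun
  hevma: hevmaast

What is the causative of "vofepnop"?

tivofepnopim

vahkip and nekgin both have last vowel 'i' yet inflect differently (tivahkipim, nenekgin), so the last vowel is not what conditions the rule; the final letter is.
"vofepnop" ends in -p. The stems ending in -p (lozolep → tilozolepim, vahkip → tivahkipim) add ti- … -im around the stem.
The other patterns: stems ending in -a add -ast; stems ending in -n repeat the first consonant+vowel as a prefix.
So vofepnop → tivofepnopim.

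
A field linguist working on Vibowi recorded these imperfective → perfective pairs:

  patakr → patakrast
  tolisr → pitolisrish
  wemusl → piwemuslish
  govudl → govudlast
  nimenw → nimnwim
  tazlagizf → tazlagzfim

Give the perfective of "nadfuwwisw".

govudl and wemusl both end in -l yet inflect differently (govudlast, piwemuslish), so the final letter is not what conditions the rule; the second-to-last letter is.
"nadfuwwisw" has second-to-last letter 's'. The stems whose second-to-last letter is 's' (wemusl → piwemuslish, tolisr → pitolisrish) add pi- … -ish around the stem.
The other patterns: stems whose second-to-last letter is 'd' or 'k' add -ast; stems whose second-to-last letter is 'n' or 'z' delete the last vowel and add -im.
So nadfuwwisw → pinadfuwwiswish.

pinadfuwwiswish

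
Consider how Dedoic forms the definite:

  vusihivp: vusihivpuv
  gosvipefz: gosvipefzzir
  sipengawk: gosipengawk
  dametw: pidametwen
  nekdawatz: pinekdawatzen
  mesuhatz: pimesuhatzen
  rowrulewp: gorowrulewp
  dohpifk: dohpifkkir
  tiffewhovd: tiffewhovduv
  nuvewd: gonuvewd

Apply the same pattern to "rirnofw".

rirnofwwir

dohpifk and sipengawk both end in -k yet inflect differently (dohpifkkir, gosipengawk), so the final letter is not what conditions the rule; the second-to-last letter is.
"rirnofw" has second-to-last letter 'f'. The stems whose second-to-last letter is 'f' (dohpifk → dohpifkkir, gosvipefz → gosvipefzzir) double the final consonant and add -ir.
The other patterns: stems whose second-to-last letter is 'w' add the prefix go-; stems whose second-to-last letter is 't' add pi- … -en around the stem; stems whose second-to-last letter is 'v' add -uv.
So rirnofw → rirnofwwir.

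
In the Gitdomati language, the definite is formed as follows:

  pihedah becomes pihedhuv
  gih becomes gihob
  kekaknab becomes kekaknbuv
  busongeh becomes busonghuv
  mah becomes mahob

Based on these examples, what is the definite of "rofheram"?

rofhermuv

"rofheram" has 3 vowels. The stems with 3 vowels (kekaknab → kekaknbuv, busongeh → busonghuv, pihedah → pihedhuv) delete the last vowel and add -uv.
So rofheram → rofhermuv.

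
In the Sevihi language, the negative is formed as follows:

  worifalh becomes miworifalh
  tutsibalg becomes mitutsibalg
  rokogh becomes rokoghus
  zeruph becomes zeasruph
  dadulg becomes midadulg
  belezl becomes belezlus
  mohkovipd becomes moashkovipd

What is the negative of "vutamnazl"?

vutamnazlus

zeruph and worifalh both end in -h yet inflect differently (zeasruph, miworifalh), so the final letter is not what conditions the rule; the second-to-last letter is.
"vutamnazl" has second-to-last letter 'z'. The one such stem in the data (belezl → belezlus) adds -us, so the same rule applies.
So vutamnazl → vutamnazlus.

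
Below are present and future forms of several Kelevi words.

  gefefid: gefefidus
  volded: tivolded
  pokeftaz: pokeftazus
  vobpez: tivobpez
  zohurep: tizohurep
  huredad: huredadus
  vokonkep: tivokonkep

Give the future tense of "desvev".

tidesvev

volded and huredad both end in -d yet inflect differently (tivolded, huredadus), so the final letter is not what conditions the rule; the last vowel is.
"desvev" has last vowel 'e'. The stems whose last vowel is 'e' (vokonkep → tivokonkep, zohurep → tizohurep, volded → tivolded) add the prefix ti-.
The other pattern: stems whose last vowel is 'a' or 'i' add -us.
So desvev → tidesvev.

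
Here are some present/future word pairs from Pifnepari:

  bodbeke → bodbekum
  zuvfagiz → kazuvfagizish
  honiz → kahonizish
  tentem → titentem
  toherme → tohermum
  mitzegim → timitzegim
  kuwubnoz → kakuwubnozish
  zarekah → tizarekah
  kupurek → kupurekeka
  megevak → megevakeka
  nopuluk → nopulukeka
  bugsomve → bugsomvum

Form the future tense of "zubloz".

bodbeke and kupurek both have last vowel 'e' yet inflect differently (bodbekum, kupurekeka), so the last vowel is not what conditions the rule; the final letter is.
"zubloz" ends in -z. The stems ending in -z (honiz → kahonizish, zuvfagiz → kazuvfagizish, kuwubnoz → kakuwubnozish) add ka- … -ish around the stem.
The other patterns: stems ending in -e drop the final letter and add -um; stems ending in -k add -eka; stems ending in -h or -m add the prefix ti-.
So zubloz → kazublozish.

kazublozish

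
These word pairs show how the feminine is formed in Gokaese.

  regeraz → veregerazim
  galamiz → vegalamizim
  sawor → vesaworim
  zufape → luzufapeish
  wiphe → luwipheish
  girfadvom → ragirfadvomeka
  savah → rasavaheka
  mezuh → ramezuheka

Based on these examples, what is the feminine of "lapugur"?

sawor and girfadvom both have last vowel 'o' yet inflect differently (vesaworim, ragirfadvomeka), so the last vowel is not what conditions the rule; the final letter is.
"lapugur" ends in -r. The one such stem in the data (sawor → vesaworim) adds ve- … -im around the stem, so the same rule applies.
The other patterns: stems ending in -e add lu- … -ish around the stem; stems ending in -h or -m add ra- … -eka around the stem.
So lapugur → velapugurim.

velapugurim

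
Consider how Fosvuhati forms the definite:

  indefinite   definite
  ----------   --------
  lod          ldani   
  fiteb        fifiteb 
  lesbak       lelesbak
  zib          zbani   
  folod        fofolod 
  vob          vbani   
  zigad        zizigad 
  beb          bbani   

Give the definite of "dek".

dkani

fiteb and zib both end in -b yet inflect differently (fifiteb, zbani), so the final letter is not what conditions the rule; the number of vowels is.
"dek" has 1 vowel. The stems with 1 vowel (zib → zbani, beb → bbani, lod → ldani) delete the last vowel and add -ani.
The other pattern: stems with 2 vowels repeat the first consonant+vowel as a prefix.
So dek → dkani.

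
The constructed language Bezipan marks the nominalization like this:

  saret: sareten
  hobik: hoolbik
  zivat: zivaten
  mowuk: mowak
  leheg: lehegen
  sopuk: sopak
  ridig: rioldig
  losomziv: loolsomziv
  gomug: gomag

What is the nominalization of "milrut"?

"milrut" has last vowel 'u'. The stems whose last vowel is 'u' (gomug → gomag, sopuk → sopak, mowuk → mowak) change the last vowel to 'a'.
So milrut → milrat.

milrat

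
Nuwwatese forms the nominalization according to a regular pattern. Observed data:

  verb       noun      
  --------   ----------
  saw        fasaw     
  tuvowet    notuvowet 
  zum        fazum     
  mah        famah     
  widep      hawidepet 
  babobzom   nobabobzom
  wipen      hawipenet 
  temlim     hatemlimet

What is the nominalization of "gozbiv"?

zum and temlim both end in -m yet inflect differently (fazum, hatemlimet), so the final letter is not what conditions the rule; the number of vowels is.
"gozbiv" has 2 vowels. The stems with 2 vowels (wipen → hawipenet, widep → hawidepet, temlim → hatemlimet) add ha- … -et around the stem.
The other patterns: stems with 1 vowel add the prefix fa-; stems with 3 vowels add the prefix no-.
So gozbiv → hagozbivet.

hagozbivet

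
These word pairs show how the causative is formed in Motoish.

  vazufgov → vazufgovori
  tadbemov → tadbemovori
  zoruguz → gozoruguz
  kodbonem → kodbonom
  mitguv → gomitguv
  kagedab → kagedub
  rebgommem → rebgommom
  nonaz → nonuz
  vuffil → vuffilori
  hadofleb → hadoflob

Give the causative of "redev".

kagedab and hadofleb both end in -b yet inflect differently (kagedub, hadoflob), so the final letter is not what conditions the rule; the last vowel is.
"redev" has last vowel 'e'. The stems whose last vowel is 'e' (hadofleb → hadoflob, kodbonem → kodbonom, rebgommem → rebgommom) change the last vowel to 'o'.
So redev → redov.

redov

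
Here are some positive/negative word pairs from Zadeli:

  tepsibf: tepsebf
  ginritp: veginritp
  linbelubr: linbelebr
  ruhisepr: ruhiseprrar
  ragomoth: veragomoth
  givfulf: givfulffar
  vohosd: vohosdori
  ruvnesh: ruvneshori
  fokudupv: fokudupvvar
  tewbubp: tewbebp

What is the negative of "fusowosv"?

ruvnesh and ragomoth both end in -h yet inflect differently (ruvneshori, veragomoth), so the final letter is not what conditions the rule; the second-to-last letter is.
"fusowosv" has second-to-last letter 's'. The stems whose second-to-last letter is 's' (vohosd → vohosdori, ruvnesh → ruvneshori) add -ori.
So fusowosv → fusowosvori.

fusowosvori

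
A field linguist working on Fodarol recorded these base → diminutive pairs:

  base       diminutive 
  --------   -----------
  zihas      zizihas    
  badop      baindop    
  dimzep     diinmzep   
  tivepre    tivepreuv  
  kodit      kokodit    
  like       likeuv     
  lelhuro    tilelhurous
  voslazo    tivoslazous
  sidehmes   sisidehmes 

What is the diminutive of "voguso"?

tivogusous

like and dimzep both have last vowel 'e' yet inflect differently (likeuv, diinmzep), so the last vowel is not what conditions the rule; the final letter is.
"voguso" ends in -o. The stems ending in -o (voslazo → tivoslazous, lelhuro → tilelhurous) add ti- … -us around the stem.
The other patterns: stems ending in -e add -uv; stems ending in -p insert -in- after the first vowel; stems ending in -s or -t repeat the first consonant+vowel as a prefix.
So voguso → tivogusous.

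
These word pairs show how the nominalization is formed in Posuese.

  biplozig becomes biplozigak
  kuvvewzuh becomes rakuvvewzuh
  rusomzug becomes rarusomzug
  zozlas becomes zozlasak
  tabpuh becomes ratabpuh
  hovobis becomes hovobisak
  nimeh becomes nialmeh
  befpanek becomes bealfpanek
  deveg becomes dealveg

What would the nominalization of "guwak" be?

guwakak

nimeh and kuvvewzuh both end in -h yet inflect differently (nialmeh, rakuvvewzuh), so the final letter is not what conditions the rule; the last vowel is.
"guwak" has last vowel 'a'. The one such stem in the data (zozlas → zozlasak) adds -ak, so the same rule applies.
The other patterns: stems whose last vowel is 'e' insert -al- after the first vowel; stems whose last vowel is 'u' add the prefix ra-.
So guwak → guwakak.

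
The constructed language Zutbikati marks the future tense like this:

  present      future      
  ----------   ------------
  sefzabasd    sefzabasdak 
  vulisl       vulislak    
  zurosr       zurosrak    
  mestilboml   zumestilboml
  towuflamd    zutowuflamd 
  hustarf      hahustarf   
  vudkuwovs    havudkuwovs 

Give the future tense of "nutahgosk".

vulisl and mestilboml both end in -l yet inflect differently (vulislak, zumestilboml), so the final letter is not what conditions the rule; the second-to-last letter is.
"nutahgosk" has second-to-last letter 's'. The stems whose second-to-last letter is 's' (sefzabasd → sefzabasdak, vulisl → vulislak, zurosr → zurosrak) add -ak.
The other patterns: stems whose second-to-last letter is 'm' add the prefix zu-; stems whose second-to-last letter is 'r' or 'v' add the prefix ha-.
So nutahgosk → nutahgoskak.

nutahgoskak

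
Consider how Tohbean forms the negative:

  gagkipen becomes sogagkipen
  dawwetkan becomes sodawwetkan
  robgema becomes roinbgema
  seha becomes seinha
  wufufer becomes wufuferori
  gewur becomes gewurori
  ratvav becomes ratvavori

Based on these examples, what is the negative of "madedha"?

maindedha

"madedha" ends in -a. The stems ending in -a (robgema → roinbgema, seha → seinha) insert -in- after the first vowel.
So madedha → maindedha.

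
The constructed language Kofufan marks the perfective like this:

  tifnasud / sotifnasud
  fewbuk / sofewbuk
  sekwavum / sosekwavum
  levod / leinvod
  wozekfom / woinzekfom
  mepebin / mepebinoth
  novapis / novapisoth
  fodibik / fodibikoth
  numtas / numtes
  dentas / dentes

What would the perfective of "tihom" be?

tifnasud and levod both end in -d yet inflect differently (sotifnasud, leinvod), so the final letter is not what conditions the rule; the last vowel is.
"tihom" has last vowel 'o'. The stems whose last vowel is 'o' (levod → leinvod, wozekfom → woinzekfom) insert -in- after the first vowel.
The other patterns: stems whose last vowel is 'u' add the prefix so-; stems whose last vowel is 'i' add -oth; stems whose last vowel is 'a' change the last vowel to 'e'.
So tihom → tiinhom.

tiinhom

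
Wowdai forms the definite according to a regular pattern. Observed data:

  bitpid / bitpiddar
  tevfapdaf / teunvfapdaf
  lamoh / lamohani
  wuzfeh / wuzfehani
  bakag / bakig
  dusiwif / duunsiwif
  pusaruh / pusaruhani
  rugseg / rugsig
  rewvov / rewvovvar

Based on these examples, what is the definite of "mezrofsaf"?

meunzrofsaf

"mezrofsaf" ends in -f. The stems ending in -f (dusiwif → duunsiwif, tevfapdaf → teunvfapdaf) insert -un- after the first vowel.
So mezrofsaf → meunzrofsaf.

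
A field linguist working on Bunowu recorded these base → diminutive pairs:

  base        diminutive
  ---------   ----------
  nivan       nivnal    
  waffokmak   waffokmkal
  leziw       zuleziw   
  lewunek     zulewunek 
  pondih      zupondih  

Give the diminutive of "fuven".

zufuven

waffokmak and lewunek both end in -k yet inflect differently (waffokmkal, zulewunek), so the final letter is not what conditions the rule; the last vowel is.
"fuven" has last vowel 'e'. The one such stem in the data (lewunek → zulewunek) adds the prefix zu-, so the same rule applies.
So fuven → zufuven.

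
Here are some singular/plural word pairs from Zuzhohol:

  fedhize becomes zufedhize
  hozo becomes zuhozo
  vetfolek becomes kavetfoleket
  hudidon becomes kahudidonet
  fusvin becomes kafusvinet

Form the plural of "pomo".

"pomo" ends in a vowel. The stems ending in a vowel (fedhize → zufedhize, hozo → zuhozo) add the prefix zu-.
The other pattern: stems ending in a consonant add ka- … -et around the stem.
So pomo → zupomo.

zupomo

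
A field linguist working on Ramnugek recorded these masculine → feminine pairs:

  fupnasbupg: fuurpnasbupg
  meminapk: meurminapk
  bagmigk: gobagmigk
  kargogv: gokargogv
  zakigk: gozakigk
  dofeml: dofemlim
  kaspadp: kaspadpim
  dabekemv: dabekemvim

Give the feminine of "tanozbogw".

"tanozbogw" has second-to-last letter 'g'. The stems whose second-to-last letter is 'g' (bagmigk → gobagmigk, kargogv → gokargogv, zakigk → gozakigk) add the prefix go-.
So tanozbogw → gotanozbogw.

gotanozbogw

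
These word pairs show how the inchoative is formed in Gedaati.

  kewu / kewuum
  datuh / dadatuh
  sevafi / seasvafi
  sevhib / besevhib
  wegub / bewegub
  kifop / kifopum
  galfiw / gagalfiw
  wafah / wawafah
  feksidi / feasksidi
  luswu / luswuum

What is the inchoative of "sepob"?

kewu and wegub both have last vowel 'u' yet inflect differently (kewuum, bewegub), so the last vowel is not what conditions the rule; the final letter is.
"sepob" ends in -b. The stems ending in -b (wegub → bewegub, sevhib → besevhib) add the prefix be-.
The other patterns: stems ending in -p or -u add -um; stems ending in -i insert -as- after the first vowel; stems ending in -h or -w repeat the first consonant+vowel as a prefix.
So sepob → besepob.

besepob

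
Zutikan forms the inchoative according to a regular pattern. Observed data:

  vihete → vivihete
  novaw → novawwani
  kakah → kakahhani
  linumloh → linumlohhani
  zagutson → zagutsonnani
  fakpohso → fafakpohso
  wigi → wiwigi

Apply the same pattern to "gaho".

gagaho

"gaho" ends in a vowel. The stems ending in a vowel (vihete → vivihete, fakpohso → fafakpohso, wigi → wiwigi) repeat the first consonant+vowel as a prefix.
The other pattern: stems ending in a consonant double the final consonant and add -ani.
So gaho → gagaho.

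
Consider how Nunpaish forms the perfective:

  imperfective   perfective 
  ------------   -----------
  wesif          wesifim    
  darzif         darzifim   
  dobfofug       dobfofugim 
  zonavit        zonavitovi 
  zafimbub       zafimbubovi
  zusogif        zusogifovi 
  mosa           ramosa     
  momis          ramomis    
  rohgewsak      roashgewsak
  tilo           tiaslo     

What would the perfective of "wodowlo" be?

wodowloim

"wodowlo" begins with w-. The one such stem in the data (wesif → wesifim) adds -im, so the same rule applies.
The other patterns: stems beginning with z- add -ovi; stems beginning with m- add the prefix ra-; stems beginning with r- or t- insert -as- after the first vowel.
So wodowlo → wodowloim.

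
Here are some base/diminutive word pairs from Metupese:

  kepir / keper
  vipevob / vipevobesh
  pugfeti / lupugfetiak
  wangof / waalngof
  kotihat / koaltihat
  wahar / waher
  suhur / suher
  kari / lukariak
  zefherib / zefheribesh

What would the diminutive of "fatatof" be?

kari and kepir both have last vowel 'i' yet inflect differently (lukariak, keper), so the last vowel is not what conditions the rule; the final letter is.
"fatatof" ends in -f. The one such stem in the data (wangof → waalngof) inserts -al- after the first vowel (as does kotihat), so the same rule applies.
The other patterns: stems ending in -i add lu- … -ak around the stem; stems ending in -r change the last vowel to 'e'; stems ending in -b add -esh.
So fatatof → faaltatof.

faaltatof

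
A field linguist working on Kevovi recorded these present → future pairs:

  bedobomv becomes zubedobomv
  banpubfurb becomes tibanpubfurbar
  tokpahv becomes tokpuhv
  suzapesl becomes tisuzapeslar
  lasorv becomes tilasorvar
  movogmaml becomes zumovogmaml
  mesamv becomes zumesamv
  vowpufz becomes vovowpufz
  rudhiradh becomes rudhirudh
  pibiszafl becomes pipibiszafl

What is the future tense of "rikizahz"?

rikizuhz

mesamv and lasorv both end in -v yet inflect differently (zumesamv, tilasorvar), so the final letter is not what conditions the rule; the second-to-last letter is.
"rikizahz" has second-to-last letter 'h'. The one such stem in the data (tokpahv → tokpuhv) changes the last vowel to 'u' (as does rudhiradh), so the same rule applies.
So rikizahz → rikizuhz.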